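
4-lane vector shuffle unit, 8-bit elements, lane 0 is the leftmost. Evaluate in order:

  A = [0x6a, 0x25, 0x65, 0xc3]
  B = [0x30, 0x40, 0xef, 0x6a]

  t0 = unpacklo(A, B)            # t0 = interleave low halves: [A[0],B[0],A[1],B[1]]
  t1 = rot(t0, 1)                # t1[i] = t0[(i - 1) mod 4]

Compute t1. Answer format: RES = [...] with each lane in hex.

  t0: 6a 30 25 40
  t1: 40 6a 30 25

RES = [ 0x40  0x6a  0x30  0x25 ]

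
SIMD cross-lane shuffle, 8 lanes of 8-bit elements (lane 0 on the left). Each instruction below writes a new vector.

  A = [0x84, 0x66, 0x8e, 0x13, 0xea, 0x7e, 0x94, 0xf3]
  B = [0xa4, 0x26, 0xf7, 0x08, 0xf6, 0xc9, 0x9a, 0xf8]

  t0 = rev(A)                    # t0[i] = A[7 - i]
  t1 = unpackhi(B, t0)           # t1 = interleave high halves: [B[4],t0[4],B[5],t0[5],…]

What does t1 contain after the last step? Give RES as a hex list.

t0 = [0xf3, 0x94, 0x7e, 0xea, 0x13, 0x8e, 0x66, 0x84]
t1 = [0xf6, 0x13, 0xc9, 0x8e, 0x9a, 0x66, 0xf8, 0x84]

RES = [0xf6, 0x13, 0xc9, 0x8e, 0x9a, 0x66, 0xf8, 0x84]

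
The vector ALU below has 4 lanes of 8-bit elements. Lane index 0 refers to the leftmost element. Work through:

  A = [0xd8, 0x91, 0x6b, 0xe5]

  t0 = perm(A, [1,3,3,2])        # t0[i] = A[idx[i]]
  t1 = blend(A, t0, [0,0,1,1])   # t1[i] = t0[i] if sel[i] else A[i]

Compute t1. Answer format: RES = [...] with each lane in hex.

RES = [0xd8, 0x91, 0xe5, 0x6b]

t0 = [0x91, 0xe5, 0xe5, 0x6b]
t1 = [0xd8, 0x91, 0xe5, 0x6b]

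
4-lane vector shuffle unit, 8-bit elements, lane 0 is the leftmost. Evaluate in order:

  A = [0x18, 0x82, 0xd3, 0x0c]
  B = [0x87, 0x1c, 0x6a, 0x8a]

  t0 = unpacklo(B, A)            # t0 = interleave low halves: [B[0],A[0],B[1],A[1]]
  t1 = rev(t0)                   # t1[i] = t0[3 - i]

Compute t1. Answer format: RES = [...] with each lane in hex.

t0 = [0x87, 0x18, 0x1c, 0x82]
t1 = [0x82, 0x1c, 0x18, 0x87]

RES = [0x82, 0x1c, 0x18, 0x87]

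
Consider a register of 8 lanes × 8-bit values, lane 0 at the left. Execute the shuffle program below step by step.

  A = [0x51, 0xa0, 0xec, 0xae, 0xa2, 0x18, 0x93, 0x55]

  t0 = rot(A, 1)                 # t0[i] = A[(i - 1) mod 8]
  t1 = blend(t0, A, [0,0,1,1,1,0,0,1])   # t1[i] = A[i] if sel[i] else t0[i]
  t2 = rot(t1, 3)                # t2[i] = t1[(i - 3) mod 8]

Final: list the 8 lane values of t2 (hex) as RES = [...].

→ t0 |55|51|a0|ec|ae|a2|18|93|
→ t1 |55|51|ec|ae|a2|a2|18|55|
→ t2 |a2|18|55|55|51|ec|ae|a2|

RES = [0xa2, 0x18, 0x55, 0x55, 0x51, 0xec, 0xae, 0xa2]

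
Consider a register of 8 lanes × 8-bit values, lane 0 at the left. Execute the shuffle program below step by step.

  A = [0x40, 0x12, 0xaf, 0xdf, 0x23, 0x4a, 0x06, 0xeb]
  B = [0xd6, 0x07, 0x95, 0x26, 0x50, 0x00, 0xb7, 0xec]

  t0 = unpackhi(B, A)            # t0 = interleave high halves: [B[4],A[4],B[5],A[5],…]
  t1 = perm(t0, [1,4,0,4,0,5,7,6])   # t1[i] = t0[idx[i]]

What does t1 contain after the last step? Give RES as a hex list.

RES = [ 0x23  0xb7  0x50  0xb7  0x50  0x06  0xeb  0xec ]

  t0: 50 23 00 4a b7 06 ec eb
  t1: 23 b7 50 b7 50 06 eb ec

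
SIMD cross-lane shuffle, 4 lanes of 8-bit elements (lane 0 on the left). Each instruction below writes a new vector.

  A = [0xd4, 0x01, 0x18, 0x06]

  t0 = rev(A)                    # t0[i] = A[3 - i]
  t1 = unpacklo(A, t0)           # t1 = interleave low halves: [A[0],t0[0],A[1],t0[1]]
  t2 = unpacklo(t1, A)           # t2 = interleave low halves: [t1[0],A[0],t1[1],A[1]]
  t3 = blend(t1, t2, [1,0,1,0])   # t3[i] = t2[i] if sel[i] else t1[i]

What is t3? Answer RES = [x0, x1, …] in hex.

→ t0 |06|18|01|d4|
→ t1 |d4|06|01|18|
→ t2 |d4|d4|06|01|
→ t3 |d4|06|06|18|

RES = [ 0xd4  0x06  0x06  0x18 ]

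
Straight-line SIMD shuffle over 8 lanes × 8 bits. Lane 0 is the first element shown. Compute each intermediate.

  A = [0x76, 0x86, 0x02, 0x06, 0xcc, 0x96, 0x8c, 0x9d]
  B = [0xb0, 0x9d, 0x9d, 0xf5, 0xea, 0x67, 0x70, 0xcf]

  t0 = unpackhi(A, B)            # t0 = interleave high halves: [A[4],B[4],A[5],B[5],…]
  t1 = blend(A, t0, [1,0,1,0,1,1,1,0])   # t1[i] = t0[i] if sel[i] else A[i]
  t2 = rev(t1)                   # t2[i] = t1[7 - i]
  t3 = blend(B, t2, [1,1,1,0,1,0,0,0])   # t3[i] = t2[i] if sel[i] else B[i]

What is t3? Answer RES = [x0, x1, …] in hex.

RES = [0x9d, 0x9d, 0x70, 0xf5, 0x06, 0x67, 0x70, 0xcf]

  t0: cc ea 96 67 8c 70 9d cf
  t1: cc 86 96 06 8c 70 9d 9d
  t2: 9d 9d 70 8c 06 96 86 cc
  t3: 9d 9d 70 f5 06 67 70 cf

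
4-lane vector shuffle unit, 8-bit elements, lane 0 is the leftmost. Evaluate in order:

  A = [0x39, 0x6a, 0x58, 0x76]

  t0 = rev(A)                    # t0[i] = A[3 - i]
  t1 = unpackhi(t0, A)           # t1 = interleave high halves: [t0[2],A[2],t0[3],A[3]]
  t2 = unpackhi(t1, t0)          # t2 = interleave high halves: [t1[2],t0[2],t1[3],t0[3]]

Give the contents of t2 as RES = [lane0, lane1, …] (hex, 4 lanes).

RES = [ 0x39  0x6a  0x76  0x39 ]

t0 = [0x76, 0x58, 0x6a, 0x39]
t1 = [0x6a, 0x58, 0x39, 0x76]
t2 = [0x39, 0x6a, 0x76, 0x39]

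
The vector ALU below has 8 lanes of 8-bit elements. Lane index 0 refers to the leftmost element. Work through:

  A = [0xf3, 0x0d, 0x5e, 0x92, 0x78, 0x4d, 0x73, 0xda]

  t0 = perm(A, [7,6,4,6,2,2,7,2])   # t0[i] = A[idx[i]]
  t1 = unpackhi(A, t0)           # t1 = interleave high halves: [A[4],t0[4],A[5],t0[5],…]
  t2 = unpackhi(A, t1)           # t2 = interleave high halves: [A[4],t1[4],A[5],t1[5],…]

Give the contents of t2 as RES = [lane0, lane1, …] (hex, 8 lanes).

RES = [ 0x78  0x73  0x4d  0xda  0x73  0xda  0xda  0x5e ]

t0 = [0xda, 0x73, 0x78, 0x73, 0x5e, 0x5e, 0xda, 0x5e]
t1 = [0x78, 0x5e, 0x4d, 0x5e, 0x73, 0xda, 0xda, 0x5e]
t2 = [0x78, 0x73, 0x4d, 0xda, 0x73, 0xda, 0xda, 0x5e]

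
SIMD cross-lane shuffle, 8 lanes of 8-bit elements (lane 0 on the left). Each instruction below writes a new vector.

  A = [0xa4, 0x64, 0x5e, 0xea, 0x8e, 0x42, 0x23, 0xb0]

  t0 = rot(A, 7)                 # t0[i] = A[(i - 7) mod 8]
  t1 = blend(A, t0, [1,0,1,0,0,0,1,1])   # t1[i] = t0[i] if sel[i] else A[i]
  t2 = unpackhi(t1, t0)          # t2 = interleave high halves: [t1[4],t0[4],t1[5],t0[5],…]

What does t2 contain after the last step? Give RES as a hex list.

→ t0 |64|5e|ea|8e|42|23|b0|a4|
→ t1 |64|64|ea|ea|8e|42|b0|a4|
→ t2 |8e|42|42|23|b0|b0|a4|a4|

RES = [ 0x8e  0x42  0x42  0x23  0xb0  0xb0  0xa4  0xa4 ]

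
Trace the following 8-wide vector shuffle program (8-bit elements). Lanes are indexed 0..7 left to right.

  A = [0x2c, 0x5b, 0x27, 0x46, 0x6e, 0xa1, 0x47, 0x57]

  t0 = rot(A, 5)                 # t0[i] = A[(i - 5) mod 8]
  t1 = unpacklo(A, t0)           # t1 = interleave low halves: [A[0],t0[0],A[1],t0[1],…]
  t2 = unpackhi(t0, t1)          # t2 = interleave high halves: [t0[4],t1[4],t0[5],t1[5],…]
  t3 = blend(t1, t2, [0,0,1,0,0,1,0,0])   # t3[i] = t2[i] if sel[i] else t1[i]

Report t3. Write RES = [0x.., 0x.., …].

RES = [0x2c, 0x46, 0x2c, 0x6e, 0x27, 0x46, 0x46, 0x47]

t0 = [0x46, 0x6e, 0xa1, 0x47, 0x57, 0x2c, 0x5b, 0x27]
t1 = [0x2c, 0x46, 0x5b, 0x6e, 0x27, 0xa1, 0x46, 0x47]
t2 = [0x57, 0x27, 0x2c, 0xa1, 0x5b, 0x46, 0x27, 0x47]
t3 = [0x2c, 0x46, 0x2c, 0x6e, 0x27, 0x46, 0x46, 0x47]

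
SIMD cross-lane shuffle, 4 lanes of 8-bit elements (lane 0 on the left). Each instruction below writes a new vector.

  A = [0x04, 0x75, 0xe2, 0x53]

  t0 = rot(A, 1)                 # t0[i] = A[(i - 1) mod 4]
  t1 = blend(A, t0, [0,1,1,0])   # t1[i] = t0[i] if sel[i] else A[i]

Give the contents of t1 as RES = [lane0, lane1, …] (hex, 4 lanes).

RES = [ 0x04  0x04  0x75  0x53 ]

  t0: 53 04 75 e2
  t1: 04 04 75 53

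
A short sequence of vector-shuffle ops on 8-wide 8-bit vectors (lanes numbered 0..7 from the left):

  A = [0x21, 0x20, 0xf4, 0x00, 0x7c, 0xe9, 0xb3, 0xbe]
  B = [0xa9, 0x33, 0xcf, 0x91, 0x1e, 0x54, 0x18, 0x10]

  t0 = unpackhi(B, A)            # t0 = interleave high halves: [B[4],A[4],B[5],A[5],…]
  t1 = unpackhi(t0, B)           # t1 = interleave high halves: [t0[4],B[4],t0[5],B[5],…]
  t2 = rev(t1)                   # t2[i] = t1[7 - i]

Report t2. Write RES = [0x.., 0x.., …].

  t0: 1e 7c 54 e9 18 b3 10 be
  t1: 18 1e b3 54 10 18 be 10
  t2: 10 be 18 10 54 b3 1e 18

RES = [ 0x10  0xbe  0x18  0x10  0x54  0xb3  0x1e  0x18 ]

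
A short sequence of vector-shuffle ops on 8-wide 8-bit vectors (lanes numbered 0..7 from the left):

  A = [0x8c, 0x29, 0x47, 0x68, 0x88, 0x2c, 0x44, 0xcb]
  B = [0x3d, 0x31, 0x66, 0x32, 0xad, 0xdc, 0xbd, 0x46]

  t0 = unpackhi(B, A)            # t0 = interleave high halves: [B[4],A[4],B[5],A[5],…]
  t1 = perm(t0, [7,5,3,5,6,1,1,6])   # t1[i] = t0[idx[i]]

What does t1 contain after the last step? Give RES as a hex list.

t0 = [0xad, 0x88, 0xdc, 0x2c, 0xbd, 0x44, 0x46, 0xcb]
t1 = [0xcb, 0x44, 0x2c, 0x44, 0x46, 0x88, 0x88, 0x46]

RES = [ 0xcb  0x44  0x2c  0x44  0x46  0x88  0x88  0x46 ]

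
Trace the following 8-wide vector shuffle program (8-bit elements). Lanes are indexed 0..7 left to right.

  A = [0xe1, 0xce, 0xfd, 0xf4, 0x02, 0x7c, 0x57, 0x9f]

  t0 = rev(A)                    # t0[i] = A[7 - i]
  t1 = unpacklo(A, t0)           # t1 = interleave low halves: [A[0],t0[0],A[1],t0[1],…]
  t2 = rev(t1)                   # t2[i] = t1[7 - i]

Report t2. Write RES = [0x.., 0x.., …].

RES = [ 0x02  0xf4  0x7c  0xfd  0x57  0xce  0x9f  0xe1 ]

  t0: 9f 57 7c 02 f4 fd ce e1
  t1: e1 9f ce 57 fd 7c f4 02
  t2: 02 f4 7c fd 57 ce 9f e1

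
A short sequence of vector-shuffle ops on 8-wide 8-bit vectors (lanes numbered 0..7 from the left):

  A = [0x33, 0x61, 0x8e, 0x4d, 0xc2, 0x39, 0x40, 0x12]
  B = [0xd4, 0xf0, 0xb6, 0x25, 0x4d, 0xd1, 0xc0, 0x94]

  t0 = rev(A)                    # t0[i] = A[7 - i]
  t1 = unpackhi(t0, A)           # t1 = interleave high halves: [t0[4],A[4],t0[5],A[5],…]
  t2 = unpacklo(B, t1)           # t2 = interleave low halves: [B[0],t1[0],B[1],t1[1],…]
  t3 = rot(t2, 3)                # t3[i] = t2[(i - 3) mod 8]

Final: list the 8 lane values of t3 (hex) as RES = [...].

RES = [ 0x8e  0x25  0x39  0xd4  0x4d  0xf0  0xc2  0xb6 ]

t0 = [0x12, 0x40, 0x39, 0xc2, 0x4d, 0x8e, 0x61, 0x33]
t1 = [0x4d, 0xc2, 0x8e, 0x39, 0x61, 0x40, 0x33, 0x12]
t2 = [0xd4, 0x4d, 0xf0, 0xc2, 0xb6, 0x8e, 0x25, 0x39]
t3 = [0x8e, 0x25, 0x39, 0xd4, 0x4d, 0xf0, 0xc2, 0xb6]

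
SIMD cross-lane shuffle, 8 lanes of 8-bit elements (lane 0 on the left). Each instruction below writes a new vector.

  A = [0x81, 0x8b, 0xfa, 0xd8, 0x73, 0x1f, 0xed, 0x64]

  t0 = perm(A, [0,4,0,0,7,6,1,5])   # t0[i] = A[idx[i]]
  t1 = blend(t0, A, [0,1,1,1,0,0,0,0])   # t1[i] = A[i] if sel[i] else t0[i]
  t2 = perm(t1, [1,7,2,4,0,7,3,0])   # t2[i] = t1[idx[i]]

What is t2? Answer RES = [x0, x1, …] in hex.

  t0: 81 73 81 81 64 ed 8b 1f
  t1: 81 8b fa d8 64 ed 8b 1f
  t2: 8b 1f fa 64 81 1f d8 81

RES = [ 0x8b  0x1f  0xfa  0x64  0x81  0x1f  0xd8  0x81 ]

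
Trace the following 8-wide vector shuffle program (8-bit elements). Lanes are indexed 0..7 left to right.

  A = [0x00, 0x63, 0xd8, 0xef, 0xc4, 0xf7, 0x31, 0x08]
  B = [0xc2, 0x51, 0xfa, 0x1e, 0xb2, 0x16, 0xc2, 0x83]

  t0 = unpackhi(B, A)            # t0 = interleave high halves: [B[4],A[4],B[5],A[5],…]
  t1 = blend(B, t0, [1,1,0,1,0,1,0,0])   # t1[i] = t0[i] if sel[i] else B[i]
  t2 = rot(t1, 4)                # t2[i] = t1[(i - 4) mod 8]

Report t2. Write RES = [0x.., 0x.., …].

RES = [0xb2, 0x31, 0xc2, 0x83, 0xb2, 0xc4, 0xfa, 0xf7]

t0 = [0xb2, 0xc4, 0x16, 0xf7, 0xc2, 0x31, 0x83, 0x08]
t1 = [0xb2, 0xc4, 0xfa, 0xf7, 0xb2, 0x31, 0xc2, 0x83]
t2 = [0xb2, 0x31, 0xc2, 0x83, 0xb2, 0xc4, 0xfa, 0xf7]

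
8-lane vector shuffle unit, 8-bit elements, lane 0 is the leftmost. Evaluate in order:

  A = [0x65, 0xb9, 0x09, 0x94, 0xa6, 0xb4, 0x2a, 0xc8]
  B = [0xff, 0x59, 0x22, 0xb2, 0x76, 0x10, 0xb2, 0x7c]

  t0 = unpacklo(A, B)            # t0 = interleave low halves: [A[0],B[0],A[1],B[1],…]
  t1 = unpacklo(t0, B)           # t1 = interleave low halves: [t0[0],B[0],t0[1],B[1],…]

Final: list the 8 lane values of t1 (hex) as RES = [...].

RES = [0x65, 0xff, 0xff, 0x59, 0xb9, 0x22, 0x59, 0xb2]

  t0: 65 ff b9 59 09 22 94 b2
  t1: 65 ff ff 59 b9 22 59 b2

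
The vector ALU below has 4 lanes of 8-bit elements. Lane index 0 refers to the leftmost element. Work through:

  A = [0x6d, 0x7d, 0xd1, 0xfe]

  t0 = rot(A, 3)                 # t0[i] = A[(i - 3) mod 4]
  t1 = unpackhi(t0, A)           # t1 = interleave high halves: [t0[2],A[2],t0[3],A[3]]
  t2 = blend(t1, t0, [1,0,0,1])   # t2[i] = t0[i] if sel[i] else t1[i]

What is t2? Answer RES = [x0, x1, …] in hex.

  t0: 7d d1 fe 6d
  t1: fe d1 6d fe
  t2: 7d d1 6d 6d

RES = [0x7d, 0xd1, 0x6d, 0x6d]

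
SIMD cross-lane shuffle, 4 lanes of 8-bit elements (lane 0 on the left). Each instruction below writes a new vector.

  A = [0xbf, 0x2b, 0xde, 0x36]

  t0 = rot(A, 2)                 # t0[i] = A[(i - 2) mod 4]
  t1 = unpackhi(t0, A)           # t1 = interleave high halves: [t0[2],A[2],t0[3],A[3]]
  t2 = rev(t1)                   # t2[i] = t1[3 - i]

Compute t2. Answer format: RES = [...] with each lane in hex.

→ t0 |de|36|bf|2b|
→ t1 |bf|de|2b|36|
→ t2 |36|2b|de|bf|

RES = [ 0x36  0x2b  0xde  0xbf ]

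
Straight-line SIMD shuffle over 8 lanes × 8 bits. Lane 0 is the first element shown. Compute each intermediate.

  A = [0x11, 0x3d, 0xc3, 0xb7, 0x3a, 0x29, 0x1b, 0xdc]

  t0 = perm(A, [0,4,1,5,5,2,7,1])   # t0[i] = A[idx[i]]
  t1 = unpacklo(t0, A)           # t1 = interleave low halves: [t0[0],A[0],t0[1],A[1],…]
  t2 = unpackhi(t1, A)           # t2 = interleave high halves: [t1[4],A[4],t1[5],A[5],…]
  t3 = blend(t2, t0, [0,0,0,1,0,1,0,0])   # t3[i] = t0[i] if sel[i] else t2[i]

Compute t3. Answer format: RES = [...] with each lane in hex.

RES = [0x3d, 0x3a, 0xc3, 0x29, 0x29, 0xc3, 0xb7, 0xdc]

  t0: 11 3a 3d 29 29 c3 dc 3d
  t1: 11 11 3a 3d 3d c3 29 b7
  t2: 3d 3a c3 29 29 1b b7 dc
  t3: 3d 3a c3 29 29 c3 b7 dc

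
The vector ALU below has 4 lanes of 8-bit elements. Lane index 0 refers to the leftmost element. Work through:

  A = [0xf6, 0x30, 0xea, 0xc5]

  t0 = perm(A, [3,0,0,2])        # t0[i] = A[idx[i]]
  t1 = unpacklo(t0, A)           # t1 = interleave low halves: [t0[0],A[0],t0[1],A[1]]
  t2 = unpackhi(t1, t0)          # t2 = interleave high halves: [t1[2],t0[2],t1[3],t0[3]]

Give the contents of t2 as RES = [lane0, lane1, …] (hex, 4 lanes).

RES = [ 0xf6  0xf6  0x30  0xea ]

→ t0 |c5|f6|f6|ea|
→ t1 |c5|f6|f6|30|
→ t2 |f6|f6|30|ea|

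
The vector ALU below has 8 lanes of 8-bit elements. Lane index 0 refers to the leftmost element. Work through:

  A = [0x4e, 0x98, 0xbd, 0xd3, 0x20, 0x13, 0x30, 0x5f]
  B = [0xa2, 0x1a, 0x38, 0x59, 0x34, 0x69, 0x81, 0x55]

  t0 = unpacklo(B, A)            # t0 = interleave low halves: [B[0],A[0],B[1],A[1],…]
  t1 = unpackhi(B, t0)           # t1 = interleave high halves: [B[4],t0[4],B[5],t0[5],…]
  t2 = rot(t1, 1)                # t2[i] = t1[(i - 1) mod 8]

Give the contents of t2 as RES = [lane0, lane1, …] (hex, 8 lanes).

RES = [ 0xd3  0x34  0x38  0x69  0xbd  0x81  0x59  0x55 ]

t0 = [0xa2, 0x4e, 0x1a, 0x98, 0x38, 0xbd, 0x59, 0xd3]
t1 = [0x34, 0x38, 0x69, 0xbd, 0x81, 0x59, 0x55, 0xd3]
t2 = [0xd3, 0x34, 0x38, 0x69, 0xbd, 0x81, 0x59, 0x55]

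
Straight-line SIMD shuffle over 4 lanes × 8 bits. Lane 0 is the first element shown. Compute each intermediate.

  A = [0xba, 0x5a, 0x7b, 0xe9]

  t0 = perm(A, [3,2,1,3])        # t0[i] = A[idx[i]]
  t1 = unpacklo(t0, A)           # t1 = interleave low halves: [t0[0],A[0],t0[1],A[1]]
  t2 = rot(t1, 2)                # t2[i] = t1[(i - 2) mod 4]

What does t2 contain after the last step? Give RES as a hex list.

RES = [ 0x7b  0x5a  0xe9  0xba ]

  t0: e9 7b 5a e9
  t1: e9 ba 7b 5a
  t2: 7b 5a e9 ba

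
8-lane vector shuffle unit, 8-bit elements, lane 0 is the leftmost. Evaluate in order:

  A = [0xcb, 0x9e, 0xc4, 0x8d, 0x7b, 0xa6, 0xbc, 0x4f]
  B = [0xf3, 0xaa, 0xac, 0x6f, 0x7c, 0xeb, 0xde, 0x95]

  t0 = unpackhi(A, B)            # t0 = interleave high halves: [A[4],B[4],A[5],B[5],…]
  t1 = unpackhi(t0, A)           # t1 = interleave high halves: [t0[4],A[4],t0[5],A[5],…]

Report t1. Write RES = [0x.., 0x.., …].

  t0: 7b 7c a6 eb bc de 4f 95
  t1: bc 7b de a6 4f bc 95 4f

RES = [ 0xbc  0x7b  0xde  0xa6  0x4f  0xbc  0x95  0x4f ]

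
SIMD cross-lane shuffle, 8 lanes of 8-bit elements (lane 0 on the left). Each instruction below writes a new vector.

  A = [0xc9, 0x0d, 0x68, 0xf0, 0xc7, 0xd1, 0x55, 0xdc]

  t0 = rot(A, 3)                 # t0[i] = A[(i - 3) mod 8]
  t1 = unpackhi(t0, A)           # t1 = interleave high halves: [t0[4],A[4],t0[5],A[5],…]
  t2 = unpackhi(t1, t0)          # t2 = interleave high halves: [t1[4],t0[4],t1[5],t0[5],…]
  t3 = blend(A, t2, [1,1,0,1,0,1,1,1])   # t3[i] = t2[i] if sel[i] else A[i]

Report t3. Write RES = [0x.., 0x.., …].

RES = [0xf0, 0x0d, 0x68, 0x68, 0xc7, 0xf0, 0xdc, 0xc7]

t0 = [0xd1, 0x55, 0xdc, 0xc9, 0x0d, 0x68, 0xf0, 0xc7]
t1 = [0x0d, 0xc7, 0x68, 0xd1, 0xf0, 0x55, 0xc7, 0xdc]
t2 = [0xf0, 0x0d, 0x55, 0x68, 0xc7, 0xf0, 0xdc, 0xc7]
t3 = [0xf0, 0x0d, 0x68, 0x68, 0xc7, 0xf0, 0xdc, 0xc7]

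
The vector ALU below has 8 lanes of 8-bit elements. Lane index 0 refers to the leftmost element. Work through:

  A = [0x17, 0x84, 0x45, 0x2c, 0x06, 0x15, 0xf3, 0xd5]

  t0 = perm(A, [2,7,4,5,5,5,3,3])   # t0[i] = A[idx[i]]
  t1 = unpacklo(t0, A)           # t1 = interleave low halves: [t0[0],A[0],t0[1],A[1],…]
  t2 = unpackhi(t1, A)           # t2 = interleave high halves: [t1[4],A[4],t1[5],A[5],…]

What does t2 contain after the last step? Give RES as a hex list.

RES = [ 0x06  0x06  0x45  0x15  0x15  0xf3  0x2c  0xd5 ]

→ t0 |45|d5|06|15|15|15|2c|2c|
→ t1 |45|17|d5|84|06|45|15|2c|
→ t2 |06|06|45|15|15|f3|2c|d5|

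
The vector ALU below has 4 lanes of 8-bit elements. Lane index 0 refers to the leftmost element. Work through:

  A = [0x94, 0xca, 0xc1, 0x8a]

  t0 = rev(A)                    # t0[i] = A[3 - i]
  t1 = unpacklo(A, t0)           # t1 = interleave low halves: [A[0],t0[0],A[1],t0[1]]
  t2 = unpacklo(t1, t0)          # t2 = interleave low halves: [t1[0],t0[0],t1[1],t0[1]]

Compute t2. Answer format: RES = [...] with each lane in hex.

t0 = [0x8a, 0xc1, 0xca, 0x94]
t1 = [0x94, 0x8a, 0xca, 0xc1]
t2 = [0x94, 0x8a, 0x8a, 0xc1]

RES = [ 0x94  0x8a  0x8a  0xc1 ]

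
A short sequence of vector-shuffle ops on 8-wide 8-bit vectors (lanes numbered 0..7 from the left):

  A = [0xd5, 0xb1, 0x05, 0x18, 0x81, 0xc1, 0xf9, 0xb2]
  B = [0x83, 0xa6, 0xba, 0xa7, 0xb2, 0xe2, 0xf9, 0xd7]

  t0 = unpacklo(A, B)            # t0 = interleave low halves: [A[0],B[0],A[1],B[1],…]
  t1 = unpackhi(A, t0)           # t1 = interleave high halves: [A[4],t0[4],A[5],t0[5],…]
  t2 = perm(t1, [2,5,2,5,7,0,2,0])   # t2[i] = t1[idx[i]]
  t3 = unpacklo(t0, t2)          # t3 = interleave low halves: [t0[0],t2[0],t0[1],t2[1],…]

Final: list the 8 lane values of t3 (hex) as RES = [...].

RES = [0xd5, 0xc1, 0x83, 0x18, 0xb1, 0xc1, 0xa6, 0x18]

t0 = [0xd5, 0x83, 0xb1, 0xa6, 0x05, 0xba, 0x18, 0xa7]
t1 = [0x81, 0x05, 0xc1, 0xba, 0xf9, 0x18, 0xb2, 0xa7]
t2 = [0xc1, 0x18, 0xc1, 0x18, 0xa7, 0x81, 0xc1, 0x81]
t3 = [0xd5, 0xc1, 0x83, 0x18, 0xb1, 0xc1, 0xa6, 0x18]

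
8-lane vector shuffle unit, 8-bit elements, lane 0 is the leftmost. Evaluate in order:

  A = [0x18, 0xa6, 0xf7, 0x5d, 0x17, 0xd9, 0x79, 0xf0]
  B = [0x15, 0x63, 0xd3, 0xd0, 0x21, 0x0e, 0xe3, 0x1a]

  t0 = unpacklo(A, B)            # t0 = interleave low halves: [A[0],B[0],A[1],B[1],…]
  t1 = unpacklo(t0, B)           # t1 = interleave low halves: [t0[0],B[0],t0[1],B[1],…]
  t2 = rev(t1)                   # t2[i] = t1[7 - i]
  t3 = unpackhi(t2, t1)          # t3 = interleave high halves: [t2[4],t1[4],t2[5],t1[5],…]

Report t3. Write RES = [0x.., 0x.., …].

RES = [0x63, 0xa6, 0x15, 0xd3, 0x15, 0x63, 0x18, 0xd0]

t0 = [0x18, 0x15, 0xa6, 0x63, 0xf7, 0xd3, 0x5d, 0xd0]
t1 = [0x18, 0x15, 0x15, 0x63, 0xa6, 0xd3, 0x63, 0xd0]
t2 = [0xd0, 0x63, 0xd3, 0xa6, 0x63, 0x15, 0x15, 0x18]
t3 = [0x63, 0xa6, 0x15, 0xd3, 0x15, 0x63, 0x18, 0xd0]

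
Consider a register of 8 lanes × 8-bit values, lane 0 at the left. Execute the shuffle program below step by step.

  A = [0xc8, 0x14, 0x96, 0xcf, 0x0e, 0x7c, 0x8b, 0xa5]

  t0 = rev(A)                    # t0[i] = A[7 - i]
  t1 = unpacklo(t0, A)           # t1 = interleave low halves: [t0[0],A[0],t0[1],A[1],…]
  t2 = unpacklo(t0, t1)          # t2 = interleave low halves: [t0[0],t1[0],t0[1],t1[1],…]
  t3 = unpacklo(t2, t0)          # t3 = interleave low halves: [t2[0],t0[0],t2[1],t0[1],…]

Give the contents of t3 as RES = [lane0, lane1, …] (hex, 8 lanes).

RES = [ 0xa5  0xa5  0xa5  0x8b  0x8b  0x7c  0xc8  0x0e ]

→ t0 |a5|8b|7c|0e|cf|96|14|c8|
→ t1 |a5|c8|8b|14|7c|96|0e|cf|
→ t2 |a5|a5|8b|c8|7c|8b|0e|14|
→ t3 |a5|a5|a5|8b|8b|7c|c8|0e|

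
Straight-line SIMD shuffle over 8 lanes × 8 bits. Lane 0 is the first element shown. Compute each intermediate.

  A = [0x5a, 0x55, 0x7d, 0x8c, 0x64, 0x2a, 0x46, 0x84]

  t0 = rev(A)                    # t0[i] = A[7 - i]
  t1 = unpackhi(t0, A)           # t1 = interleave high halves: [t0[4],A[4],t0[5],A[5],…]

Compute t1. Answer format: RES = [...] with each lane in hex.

t0 = [0x84, 0x46, 0x2a, 0x64, 0x8c, 0x7d, 0x55, 0x5a]
t1 = [0x8c, 0x64, 0x7d, 0x2a, 0x55, 0x46, 0x5a, 0x84]

RES = [ 0x8c  0x64  0x7d  0x2a  0x55  0x46  0x5a  0x84 ]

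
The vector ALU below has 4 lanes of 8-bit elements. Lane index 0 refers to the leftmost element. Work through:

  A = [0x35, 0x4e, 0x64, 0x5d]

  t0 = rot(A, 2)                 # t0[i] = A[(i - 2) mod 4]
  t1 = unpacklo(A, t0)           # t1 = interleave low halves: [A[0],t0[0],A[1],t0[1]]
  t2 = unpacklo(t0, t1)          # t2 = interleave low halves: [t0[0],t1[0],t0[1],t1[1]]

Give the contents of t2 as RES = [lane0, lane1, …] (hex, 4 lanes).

→ t0 |64|5d|35|4e|
→ t1 |35|64|4e|5d|
→ t2 |64|35|5d|64|

RES = [0x64, 0x35, 0x5d, 0x64]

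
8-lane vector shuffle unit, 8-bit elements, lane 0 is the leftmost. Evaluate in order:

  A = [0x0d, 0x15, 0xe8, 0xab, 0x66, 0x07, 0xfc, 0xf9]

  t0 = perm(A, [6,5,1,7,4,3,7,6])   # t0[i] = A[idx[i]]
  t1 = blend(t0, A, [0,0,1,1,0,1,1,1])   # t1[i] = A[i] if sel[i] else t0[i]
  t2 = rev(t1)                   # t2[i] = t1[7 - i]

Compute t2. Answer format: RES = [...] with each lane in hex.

RES = [ 0xf9  0xfc  0x07  0x66  0xab  0xe8  0x07  0xfc ]

  t0: fc 07 15 f9 66 ab f9 fc
  t1: fc 07 e8 ab 66 07 fc f9
  t2: f9 fc 07 66 ab e8 07 fc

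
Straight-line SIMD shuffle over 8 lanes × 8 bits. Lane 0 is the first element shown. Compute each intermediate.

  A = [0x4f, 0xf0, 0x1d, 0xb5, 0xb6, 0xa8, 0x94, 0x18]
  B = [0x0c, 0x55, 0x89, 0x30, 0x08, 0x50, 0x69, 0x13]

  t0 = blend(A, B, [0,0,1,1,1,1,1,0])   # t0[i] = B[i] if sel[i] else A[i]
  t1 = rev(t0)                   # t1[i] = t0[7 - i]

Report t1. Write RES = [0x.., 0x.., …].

RES = [ 0x18  0x69  0x50  0x08  0x30  0x89  0xf0  0x4f ]

→ t0 |4f|f0|89|30|08|50|69|18|
→ t1 |18|69|50|08|30|89|f0|4f|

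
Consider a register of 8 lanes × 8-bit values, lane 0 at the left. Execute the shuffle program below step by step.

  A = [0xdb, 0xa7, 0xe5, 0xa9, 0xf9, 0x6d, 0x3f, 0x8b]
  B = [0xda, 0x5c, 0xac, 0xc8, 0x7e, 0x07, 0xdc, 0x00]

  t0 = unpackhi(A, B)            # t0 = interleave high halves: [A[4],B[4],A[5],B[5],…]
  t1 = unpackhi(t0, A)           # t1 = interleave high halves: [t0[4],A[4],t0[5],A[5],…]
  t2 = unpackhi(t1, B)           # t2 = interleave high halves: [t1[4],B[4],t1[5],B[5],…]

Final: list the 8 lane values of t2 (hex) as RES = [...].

t0 = [0xf9, 0x7e, 0x6d, 0x07, 0x3f, 0xdc, 0x8b, 0x00]
t1 = [0x3f, 0xf9, 0xdc, 0x6d, 0x8b, 0x3f, 0x00, 0x8b]
t2 = [0x8b, 0x7e, 0x3f, 0x07, 0x00, 0xdc, 0x8b, 0x00]

RES = [ 0x8b  0x7e  0x3f  0x07  0x00  0xdc  0x8b  0x00 ]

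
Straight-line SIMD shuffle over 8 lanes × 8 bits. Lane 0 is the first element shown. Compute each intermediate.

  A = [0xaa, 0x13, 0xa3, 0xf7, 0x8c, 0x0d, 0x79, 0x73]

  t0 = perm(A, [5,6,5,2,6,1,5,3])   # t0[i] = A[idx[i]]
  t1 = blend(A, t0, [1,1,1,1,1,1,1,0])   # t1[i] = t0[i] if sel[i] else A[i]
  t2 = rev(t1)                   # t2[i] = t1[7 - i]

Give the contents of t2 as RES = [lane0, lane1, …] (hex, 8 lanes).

RES = [0x73, 0x0d, 0x13, 0x79, 0xa3, 0x0d, 0x79, 0x0d]

  t0: 0d 79 0d a3 79 13 0d f7
  t1: 0d 79 0d a3 79 13 0d 73
  t2: 73 0d 13 79 a3 0d 79 0d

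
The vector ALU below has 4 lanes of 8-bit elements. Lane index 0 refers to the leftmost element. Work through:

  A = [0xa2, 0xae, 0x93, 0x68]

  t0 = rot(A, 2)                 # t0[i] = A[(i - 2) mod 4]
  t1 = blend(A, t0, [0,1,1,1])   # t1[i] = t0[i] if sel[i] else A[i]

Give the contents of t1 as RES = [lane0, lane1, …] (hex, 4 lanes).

RES = [ 0xa2  0x68  0xa2  0xae ]

t0 = [0x93, 0x68, 0xa2, 0xae]
t1 = [0xa2, 0x68, 0xa2, 0xae]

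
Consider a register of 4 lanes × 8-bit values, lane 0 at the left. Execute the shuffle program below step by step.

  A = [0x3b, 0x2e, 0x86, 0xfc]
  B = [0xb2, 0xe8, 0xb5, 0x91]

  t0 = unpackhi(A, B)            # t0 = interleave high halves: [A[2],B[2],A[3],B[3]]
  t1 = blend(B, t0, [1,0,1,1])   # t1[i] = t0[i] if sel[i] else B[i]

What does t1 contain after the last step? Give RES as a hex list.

RES = [ 0x86  0xe8  0xfc  0x91 ]

→ t0 |86|b5|fc|91|
→ t1 |86|e8|fc|91|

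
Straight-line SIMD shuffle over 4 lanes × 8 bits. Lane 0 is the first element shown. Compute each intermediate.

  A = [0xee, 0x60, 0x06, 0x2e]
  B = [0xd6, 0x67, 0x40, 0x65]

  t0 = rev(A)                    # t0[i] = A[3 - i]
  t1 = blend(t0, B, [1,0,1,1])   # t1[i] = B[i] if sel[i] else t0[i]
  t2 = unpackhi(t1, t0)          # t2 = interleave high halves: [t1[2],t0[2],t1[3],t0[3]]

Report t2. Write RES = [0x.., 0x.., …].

  t0: 2e 06 60 ee
  t1: d6 06 40 65
  t2: 40 60 65 ee

RES = [ 0x40  0x60  0x65  0xee ]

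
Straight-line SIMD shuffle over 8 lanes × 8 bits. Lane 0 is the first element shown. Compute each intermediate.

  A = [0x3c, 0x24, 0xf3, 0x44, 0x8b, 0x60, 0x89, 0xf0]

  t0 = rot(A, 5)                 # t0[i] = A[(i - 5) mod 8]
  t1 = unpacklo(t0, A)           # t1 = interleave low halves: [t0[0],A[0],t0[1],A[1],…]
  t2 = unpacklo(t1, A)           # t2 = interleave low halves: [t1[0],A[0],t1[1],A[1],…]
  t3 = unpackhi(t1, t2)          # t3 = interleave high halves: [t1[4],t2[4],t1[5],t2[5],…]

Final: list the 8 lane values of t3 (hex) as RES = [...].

RES = [0x60, 0x8b, 0xf3, 0xf3, 0x89, 0x24, 0x44, 0x44]

→ t0 |44|8b|60|89|f0|3c|24|f3|
→ t1 |44|3c|8b|24|60|f3|89|44|
→ t2 |44|3c|3c|24|8b|f3|24|44|
→ t3 |60|8b|f3|f3|89|24|44|44|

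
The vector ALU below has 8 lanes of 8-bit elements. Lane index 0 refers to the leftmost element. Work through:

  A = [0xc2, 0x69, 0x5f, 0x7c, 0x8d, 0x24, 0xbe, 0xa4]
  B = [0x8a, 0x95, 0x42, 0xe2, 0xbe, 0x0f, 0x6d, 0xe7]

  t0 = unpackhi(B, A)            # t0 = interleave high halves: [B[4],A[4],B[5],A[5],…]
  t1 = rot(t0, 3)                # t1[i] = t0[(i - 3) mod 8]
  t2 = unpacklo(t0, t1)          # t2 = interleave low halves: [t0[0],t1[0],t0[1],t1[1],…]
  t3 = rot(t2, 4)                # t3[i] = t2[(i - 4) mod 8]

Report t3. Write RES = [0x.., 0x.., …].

→ t0 |be|8d|0f|24|6d|be|e7|a4|
→ t1 |be|e7|a4|be|8d|0f|24|6d|
→ t2 |be|be|8d|e7|0f|a4|24|be|
→ t3 |0f|a4|24|be|be|be|8d|e7|

RES = [ 0x0f  0xa4  0x24  0xbe  0xbe  0xbe  0x8d  0xe7 ]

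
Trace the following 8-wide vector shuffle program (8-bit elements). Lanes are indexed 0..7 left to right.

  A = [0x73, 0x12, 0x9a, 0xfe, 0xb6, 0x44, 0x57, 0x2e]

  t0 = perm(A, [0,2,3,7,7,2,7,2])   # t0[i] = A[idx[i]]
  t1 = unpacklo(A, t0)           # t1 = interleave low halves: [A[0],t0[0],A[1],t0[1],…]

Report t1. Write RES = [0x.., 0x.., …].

t0 = [0x73, 0x9a, 0xfe, 0x2e, 0x2e, 0x9a, 0x2e, 0x9a]
t1 = [0x73, 0x73, 0x12, 0x9a, 0x9a, 0xfe, 0xfe, 0x2e]

RES = [ 0x73  0x73  0x12  0x9a  0x9a  0xfe  0xfe  0x2e ]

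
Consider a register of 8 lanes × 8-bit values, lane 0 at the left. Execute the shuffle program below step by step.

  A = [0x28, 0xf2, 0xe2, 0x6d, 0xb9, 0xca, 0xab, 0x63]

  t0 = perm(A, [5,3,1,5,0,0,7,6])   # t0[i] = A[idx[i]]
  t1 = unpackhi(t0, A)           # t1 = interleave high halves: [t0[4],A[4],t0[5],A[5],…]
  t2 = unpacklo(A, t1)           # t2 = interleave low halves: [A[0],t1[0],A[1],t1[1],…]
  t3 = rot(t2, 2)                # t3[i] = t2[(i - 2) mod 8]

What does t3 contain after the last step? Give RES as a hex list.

RES = [ 0x6d  0xca  0x28  0x28  0xf2  0xb9  0xe2  0x28 ]

  t0: ca 6d f2 ca 28 28 63 ab
  t1: 28 b9 28 ca 63 ab ab 63
  t2: 28 28 f2 b9 e2 28 6d ca
  t3: 6d ca 28 28 f2 b9 e2 28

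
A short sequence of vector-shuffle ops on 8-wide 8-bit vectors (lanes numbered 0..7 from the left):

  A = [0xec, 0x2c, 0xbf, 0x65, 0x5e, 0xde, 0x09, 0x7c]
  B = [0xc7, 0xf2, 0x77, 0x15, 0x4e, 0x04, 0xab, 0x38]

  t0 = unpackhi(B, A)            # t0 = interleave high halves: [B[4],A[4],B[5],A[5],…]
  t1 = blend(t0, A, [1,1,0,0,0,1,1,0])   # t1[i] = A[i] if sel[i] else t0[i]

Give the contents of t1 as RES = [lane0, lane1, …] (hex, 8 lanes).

RES = [0xec, 0x2c, 0x04, 0xde, 0xab, 0xde, 0x09, 0x7c]

  t0: 4e 5e 04 de ab 09 38 7c
  t1: ec 2c 04 de ab de 09 7c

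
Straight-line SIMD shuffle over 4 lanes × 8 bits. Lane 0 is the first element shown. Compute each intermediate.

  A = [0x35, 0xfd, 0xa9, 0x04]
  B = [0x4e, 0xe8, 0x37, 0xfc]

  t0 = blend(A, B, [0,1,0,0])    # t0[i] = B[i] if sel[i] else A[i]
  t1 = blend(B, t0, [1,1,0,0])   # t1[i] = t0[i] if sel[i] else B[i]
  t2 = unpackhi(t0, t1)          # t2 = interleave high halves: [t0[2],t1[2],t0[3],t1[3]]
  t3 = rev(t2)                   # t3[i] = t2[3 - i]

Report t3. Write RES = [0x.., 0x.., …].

RES = [0xfc, 0x04, 0x37, 0xa9]

→ t0 |35|e8|a9|04|
→ t1 |35|e8|37|fc|
→ t2 |a9|37|04|fc|
→ t3 |fc|04|37|a9|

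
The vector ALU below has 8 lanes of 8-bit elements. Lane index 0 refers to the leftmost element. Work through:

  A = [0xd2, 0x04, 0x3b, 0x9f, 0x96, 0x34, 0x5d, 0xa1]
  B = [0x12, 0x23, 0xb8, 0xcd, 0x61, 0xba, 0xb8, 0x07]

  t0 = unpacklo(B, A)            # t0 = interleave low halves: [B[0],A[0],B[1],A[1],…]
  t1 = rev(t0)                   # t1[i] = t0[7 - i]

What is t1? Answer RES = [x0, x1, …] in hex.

t0 = [0x12, 0xd2, 0x23, 0x04, 0xb8, 0x3b, 0xcd, 0x9f]
t1 = [0x9f, 0xcd, 0x3b, 0xb8, 0x04, 0x23, 0xd2, 0x12]

RES = [ 0x9f  0xcd  0x3b  0xb8  0x04  0x23  0xd2  0x12 ]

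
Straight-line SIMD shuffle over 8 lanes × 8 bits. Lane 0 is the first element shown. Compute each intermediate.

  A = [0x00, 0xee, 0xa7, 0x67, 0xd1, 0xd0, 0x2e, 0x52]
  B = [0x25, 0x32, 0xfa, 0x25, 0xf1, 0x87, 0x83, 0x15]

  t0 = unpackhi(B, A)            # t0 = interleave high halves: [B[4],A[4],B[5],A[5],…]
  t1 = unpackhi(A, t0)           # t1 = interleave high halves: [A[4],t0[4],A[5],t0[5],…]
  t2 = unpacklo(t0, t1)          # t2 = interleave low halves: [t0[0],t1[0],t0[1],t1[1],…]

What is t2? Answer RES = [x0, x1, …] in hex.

RES = [ 0xf1  0xd1  0xd1  0x83  0x87  0xd0  0xd0  0x2e ]

→ t0 |f1|d1|87|d0|83|2e|15|52|
→ t1 |d1|83|d0|2e|2e|15|52|52|
→ t2 |f1|d1|d1|83|87|d0|d0|2e|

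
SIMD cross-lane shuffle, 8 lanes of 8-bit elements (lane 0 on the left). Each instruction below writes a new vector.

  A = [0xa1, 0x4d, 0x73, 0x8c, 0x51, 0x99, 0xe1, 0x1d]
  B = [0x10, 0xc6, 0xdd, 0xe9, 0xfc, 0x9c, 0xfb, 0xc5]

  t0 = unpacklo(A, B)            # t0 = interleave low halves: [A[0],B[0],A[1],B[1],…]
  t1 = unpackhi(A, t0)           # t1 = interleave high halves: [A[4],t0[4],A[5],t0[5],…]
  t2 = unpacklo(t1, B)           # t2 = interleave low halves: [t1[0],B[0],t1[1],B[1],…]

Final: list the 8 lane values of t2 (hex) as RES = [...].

RES = [0x51, 0x10, 0x73, 0xc6, 0x99, 0xdd, 0xdd, 0xe9]

t0 = [0xa1, 0x10, 0x4d, 0xc6, 0x73, 0xdd, 0x8c, 0xe9]
t1 = [0x51, 0x73, 0x99, 0xdd, 0xe1, 0x8c, 0x1d, 0xe9]
t2 = [0x51, 0x10, 0x73, 0xc6, 0x99, 0xdd, 0xdd, 0xe9]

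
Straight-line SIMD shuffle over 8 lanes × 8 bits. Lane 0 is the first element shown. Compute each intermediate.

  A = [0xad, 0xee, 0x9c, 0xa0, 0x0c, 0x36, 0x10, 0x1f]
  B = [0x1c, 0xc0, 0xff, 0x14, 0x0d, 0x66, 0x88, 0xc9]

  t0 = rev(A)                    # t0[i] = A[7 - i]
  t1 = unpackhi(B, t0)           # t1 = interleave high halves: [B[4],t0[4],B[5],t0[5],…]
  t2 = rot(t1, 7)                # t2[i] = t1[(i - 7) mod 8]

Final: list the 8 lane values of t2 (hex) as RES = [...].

t0 = [0x1f, 0x10, 0x36, 0x0c, 0xa0, 0x9c, 0xee, 0xad]
t1 = [0x0d, 0xa0, 0x66, 0x9c, 0x88, 0xee, 0xc9, 0xad]
t2 = [0xa0, 0x66, 0x9c, 0x88, 0xee, 0xc9, 0xad, 0x0d]

RES = [0xa0, 0x66, 0x9c, 0x88, 0xee, 0xc9, 0xad, 0x0d]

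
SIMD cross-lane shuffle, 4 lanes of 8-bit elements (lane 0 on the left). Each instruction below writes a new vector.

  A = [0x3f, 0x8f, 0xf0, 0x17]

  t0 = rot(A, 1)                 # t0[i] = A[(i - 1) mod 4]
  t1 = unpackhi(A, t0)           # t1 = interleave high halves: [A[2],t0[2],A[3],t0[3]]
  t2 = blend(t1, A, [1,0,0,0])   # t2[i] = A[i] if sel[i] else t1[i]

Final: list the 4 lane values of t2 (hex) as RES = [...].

RES = [ 0x3f  0x8f  0x17  0xf0 ]

t0 = [0x17, 0x3f, 0x8f, 0xf0]
t1 = [0xf0, 0x8f, 0x17, 0xf0]
t2 = [0x3f, 0x8f, 0x17, 0xf0]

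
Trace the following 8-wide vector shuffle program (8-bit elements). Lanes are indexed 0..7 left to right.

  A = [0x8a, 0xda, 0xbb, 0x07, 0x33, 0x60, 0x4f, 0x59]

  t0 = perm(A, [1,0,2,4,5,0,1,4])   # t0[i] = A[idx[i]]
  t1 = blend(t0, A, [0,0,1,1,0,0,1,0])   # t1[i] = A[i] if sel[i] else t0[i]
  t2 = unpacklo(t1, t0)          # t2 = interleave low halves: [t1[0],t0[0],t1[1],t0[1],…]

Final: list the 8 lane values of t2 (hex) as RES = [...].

→ t0 |da|8a|bb|33|60|8a|da|33|
→ t1 |da|8a|bb|07|60|8a|4f|33|
→ t2 |da|da|8a|8a|bb|bb|07|33|

RES = [ 0xda  0xda  0x8a  0x8a  0xbb  0xbb  0x07  0x33 ]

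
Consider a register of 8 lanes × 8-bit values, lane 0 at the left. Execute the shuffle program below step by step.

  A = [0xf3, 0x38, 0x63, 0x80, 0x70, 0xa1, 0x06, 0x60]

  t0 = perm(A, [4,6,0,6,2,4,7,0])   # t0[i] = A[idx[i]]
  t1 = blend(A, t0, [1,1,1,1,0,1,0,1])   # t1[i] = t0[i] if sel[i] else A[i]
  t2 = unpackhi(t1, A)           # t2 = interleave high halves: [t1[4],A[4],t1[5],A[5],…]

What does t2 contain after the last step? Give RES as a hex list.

RES = [0x70, 0x70, 0x70, 0xa1, 0x06, 0x06, 0xf3, 0x60]

→ t0 |70|06|f3|06|63|70|60|f3|
→ t1 |70|06|f3|06|70|70|06|f3|
→ t2 |70|70|70|a1|06|06|f3|60|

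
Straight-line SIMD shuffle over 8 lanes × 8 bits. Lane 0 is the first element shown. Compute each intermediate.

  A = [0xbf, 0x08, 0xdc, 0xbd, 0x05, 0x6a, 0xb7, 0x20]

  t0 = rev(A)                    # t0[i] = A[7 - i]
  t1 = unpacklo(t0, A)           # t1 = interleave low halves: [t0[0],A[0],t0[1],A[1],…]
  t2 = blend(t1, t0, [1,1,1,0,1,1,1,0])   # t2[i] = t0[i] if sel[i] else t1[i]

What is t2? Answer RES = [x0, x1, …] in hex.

RES = [ 0x20  0xb7  0x6a  0x08  0xbd  0xdc  0x08  0xbd ]

  t0: 20 b7 6a 05 bd dc 08 bf
  t1: 20 bf b7 08 6a dc 05 bd
  t2: 20 b7 6a 08 bd dc 08 bd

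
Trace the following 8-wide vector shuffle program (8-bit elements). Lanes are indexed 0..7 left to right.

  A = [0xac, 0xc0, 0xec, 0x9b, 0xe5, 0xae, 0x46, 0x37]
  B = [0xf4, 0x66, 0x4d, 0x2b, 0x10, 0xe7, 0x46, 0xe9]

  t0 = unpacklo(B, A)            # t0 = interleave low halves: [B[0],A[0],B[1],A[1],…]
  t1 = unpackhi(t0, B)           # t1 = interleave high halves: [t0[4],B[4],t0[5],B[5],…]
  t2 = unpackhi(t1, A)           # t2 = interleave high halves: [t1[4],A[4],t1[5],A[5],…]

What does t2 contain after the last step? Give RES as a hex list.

  t0: f4 ac 66 c0 4d ec 2b 9b
  t1: 4d 10 ec e7 2b 46 9b e9
  t2: 2b e5 46 ae 9b 46 e9 37

RES = [ 0x2b  0xe5  0x46  0xae  0x9b  0x46  0xe9  0x37 ]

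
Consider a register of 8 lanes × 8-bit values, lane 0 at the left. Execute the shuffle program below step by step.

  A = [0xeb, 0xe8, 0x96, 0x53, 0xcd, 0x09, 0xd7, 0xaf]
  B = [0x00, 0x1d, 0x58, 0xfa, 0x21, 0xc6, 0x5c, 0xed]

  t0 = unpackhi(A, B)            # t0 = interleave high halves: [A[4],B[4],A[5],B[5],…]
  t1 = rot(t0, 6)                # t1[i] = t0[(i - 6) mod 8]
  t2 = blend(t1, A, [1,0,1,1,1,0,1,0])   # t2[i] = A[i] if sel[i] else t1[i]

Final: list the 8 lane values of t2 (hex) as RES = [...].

  t0: cd 21 09 c6 d7 5c af ed
  t1: 09 c6 d7 5c af ed cd 21
  t2: eb c6 96 53 cd ed d7 21

RES = [0xeb, 0xc6, 0x96, 0x53, 0xcd, 0xed, 0xd7, 0x21]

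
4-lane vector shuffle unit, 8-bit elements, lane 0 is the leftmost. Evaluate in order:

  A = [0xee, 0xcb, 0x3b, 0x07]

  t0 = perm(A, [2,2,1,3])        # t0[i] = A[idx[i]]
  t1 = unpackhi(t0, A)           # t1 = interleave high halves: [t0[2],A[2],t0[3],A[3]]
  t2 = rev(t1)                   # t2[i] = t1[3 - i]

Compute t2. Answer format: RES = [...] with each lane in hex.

RES = [0x07, 0x07, 0x3b, 0xcb]

→ t0 |3b|3b|cb|07|
→ t1 |cb|3b|07|07|
→ t2 |07|07|3b|cb|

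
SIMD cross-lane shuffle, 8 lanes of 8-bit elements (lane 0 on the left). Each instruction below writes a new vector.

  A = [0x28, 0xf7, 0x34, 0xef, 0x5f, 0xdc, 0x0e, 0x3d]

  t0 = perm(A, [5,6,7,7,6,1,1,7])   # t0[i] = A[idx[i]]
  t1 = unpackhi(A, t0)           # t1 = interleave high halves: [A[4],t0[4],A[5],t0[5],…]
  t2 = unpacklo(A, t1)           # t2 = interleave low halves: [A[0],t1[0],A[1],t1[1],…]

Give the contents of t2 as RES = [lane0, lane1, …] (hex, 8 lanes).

RES = [0x28, 0x5f, 0xf7, 0x0e, 0x34, 0xdc, 0xef, 0xf7]

t0 = [0xdc, 0x0e, 0x3d, 0x3d, 0x0e, 0xf7, 0xf7, 0x3d]
t1 = [0x5f, 0x0e, 0xdc, 0xf7, 0x0e, 0xf7, 0x3d, 0x3d]
t2 = [0x28, 0x5f, 0xf7, 0x0e, 0x34, 0xdc, 0xef, 0xf7]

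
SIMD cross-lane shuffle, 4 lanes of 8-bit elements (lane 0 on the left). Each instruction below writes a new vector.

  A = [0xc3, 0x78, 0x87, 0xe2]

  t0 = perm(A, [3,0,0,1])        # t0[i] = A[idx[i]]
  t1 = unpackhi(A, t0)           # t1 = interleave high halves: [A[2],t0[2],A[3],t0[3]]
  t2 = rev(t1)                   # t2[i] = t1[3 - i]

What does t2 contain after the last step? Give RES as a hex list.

t0 = [0xe2, 0xc3, 0xc3, 0x78]
t1 = [0x87, 0xc3, 0xe2, 0x78]
t2 = [0x78, 0xe2, 0xc3, 0x87]

RES = [ 0x78  0xe2  0xc3  0x87 ]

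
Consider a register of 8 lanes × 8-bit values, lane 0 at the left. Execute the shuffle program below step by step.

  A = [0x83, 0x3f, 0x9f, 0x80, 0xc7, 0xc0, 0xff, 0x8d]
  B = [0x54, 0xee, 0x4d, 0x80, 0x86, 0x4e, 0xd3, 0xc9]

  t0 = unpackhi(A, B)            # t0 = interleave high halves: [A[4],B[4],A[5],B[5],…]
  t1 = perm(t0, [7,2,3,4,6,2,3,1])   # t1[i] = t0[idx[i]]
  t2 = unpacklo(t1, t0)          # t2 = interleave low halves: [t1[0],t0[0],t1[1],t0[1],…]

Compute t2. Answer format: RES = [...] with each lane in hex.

  t0: c7 86 c0 4e ff d3 8d c9
  t1: c9 c0 4e ff 8d c0 4e 86
  t2: c9 c7 c0 86 4e c0 ff 4e

RES = [ 0xc9  0xc7  0xc0  0x86  0x4e  0xc0  0xff  0x4e ]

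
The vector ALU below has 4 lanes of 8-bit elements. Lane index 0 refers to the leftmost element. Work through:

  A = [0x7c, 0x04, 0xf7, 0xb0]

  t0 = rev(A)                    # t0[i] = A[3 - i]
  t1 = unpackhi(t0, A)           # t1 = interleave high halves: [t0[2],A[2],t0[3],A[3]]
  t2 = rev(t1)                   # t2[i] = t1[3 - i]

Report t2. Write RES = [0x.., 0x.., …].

  t0: b0 f7 04 7c
  t1: 04 f7 7c b0
  t2: b0 7c f7 04

RES = [0xb0, 0x7c, 0xf7, 0x04]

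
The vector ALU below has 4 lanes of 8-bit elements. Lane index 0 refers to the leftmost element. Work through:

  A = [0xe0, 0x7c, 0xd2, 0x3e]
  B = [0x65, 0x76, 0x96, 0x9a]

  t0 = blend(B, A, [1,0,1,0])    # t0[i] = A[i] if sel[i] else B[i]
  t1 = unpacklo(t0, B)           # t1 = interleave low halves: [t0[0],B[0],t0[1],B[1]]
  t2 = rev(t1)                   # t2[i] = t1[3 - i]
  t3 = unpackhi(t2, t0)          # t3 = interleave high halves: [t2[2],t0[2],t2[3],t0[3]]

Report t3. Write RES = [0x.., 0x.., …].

→ t0 |e0|76|d2|9a|
→ t1 |e0|65|76|76|
→ t2 |76|76|65|e0|
→ t3 |65|d2|e0|9a|

RES = [ 0x65  0xd2  0xe0  0x9a ]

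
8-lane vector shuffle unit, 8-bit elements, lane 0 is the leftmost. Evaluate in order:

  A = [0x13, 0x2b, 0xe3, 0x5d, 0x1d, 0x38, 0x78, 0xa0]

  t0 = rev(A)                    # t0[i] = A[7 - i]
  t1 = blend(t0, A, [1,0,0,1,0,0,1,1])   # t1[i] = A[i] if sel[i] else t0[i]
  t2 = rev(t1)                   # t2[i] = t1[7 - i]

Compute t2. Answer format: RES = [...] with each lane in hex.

RES = [0xa0, 0x78, 0xe3, 0x5d, 0x5d, 0x38, 0x78, 0x13]

→ t0 |a0|78|38|1d|5d|e3|2b|13|
→ t1 |13|78|38|5d|5d|e3|78|a0|
→ t2 |a0|78|e3|5d|5d|38|78|13|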